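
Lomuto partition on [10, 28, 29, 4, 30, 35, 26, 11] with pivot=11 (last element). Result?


Elements <= 11 go left of pivot.
Result: [10, 4, 11, 28, 30, 35, 26, 29], pivot at index 2


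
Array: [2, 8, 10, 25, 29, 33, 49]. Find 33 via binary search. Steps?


Search for 33:
[0,6] mid=3 arr[3]=25
[4,6] mid=5 arr[5]=33
Total: 2 comparisons


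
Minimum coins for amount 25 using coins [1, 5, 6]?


dp[0]=0; dp[i]=1+min(dp[i-c] for c in coins)
...dp[20]=4, dp[21]=4, dp[22]=4, dp[23]=4, dp[24]=4, dp[25]=5
Minimum coins for 25 = 5


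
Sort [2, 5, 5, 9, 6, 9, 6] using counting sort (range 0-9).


Count array: [0, 0, 1, 0, 0, 2, 2, 0, 0, 2]
Reconstruct: [2, 5, 5, 6, 6, 9, 9]


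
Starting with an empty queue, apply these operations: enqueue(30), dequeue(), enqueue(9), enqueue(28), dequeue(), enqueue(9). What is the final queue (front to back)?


enqueue(30) -> [30]
dequeue() returns 30 -> []
enqueue(9) -> [9]
enqueue(28) -> [9, 28]
dequeue() returns 9 -> [28]
enqueue(9) -> [28, 9]
Final queue (front to back): [28, 9]


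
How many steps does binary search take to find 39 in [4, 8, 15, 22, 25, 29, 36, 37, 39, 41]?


Search for 39:
[0,9] mid=4 arr[4]=25
[5,9] mid=7 arr[7]=37
[8,9] mid=8 arr[8]=39
Total: 3 comparisons


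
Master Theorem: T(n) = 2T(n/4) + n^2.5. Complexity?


a=2, b=4, c=2.5. log_4(2)=0.5 < c=2.5. Case 3: O(n^c) = O(n^2.500)
Complexity: O(n^2.500)


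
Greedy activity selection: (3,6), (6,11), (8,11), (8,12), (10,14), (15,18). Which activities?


Greedy: pick earliest-ending, then skip overlaps.
Selected (3 activities): [(3, 6), (6, 11), (15, 18)]


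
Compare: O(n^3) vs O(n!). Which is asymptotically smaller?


cubic grows slower than factorial
O(n^3) is asymptotically smaller; O(n!) grows faster


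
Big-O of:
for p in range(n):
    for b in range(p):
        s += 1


Per nesting level: O(n) * O(n) [triangular over p] = O(n^2)
Complexity: O(n^2)


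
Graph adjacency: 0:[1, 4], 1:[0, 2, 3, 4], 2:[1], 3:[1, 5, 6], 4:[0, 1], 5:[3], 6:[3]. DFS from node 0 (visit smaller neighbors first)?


DFS stack-based: start with [0]
Visit order: [0, 1, 2, 3, 5, 6, 4]


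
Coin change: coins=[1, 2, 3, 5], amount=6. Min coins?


dp[0]=0; dp[i]=1+min(dp[i-c] for c in coins)
...dp[1]=1, dp[2]=1, dp[3]=1, dp[4]=2, dp[5]=1, dp[6]=2
Minimum coins for 6 = 2


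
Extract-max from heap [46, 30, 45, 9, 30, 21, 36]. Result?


Max = 46
Replace root with last, heapify down
Resulting heap: [45, 30, 36, 9, 30, 21]


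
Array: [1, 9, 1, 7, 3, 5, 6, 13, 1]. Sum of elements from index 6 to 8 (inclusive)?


Prefix sums: [0, 1, 10, 11, 18, 21, 26, 32, 45, 46]
Sum[6..8] = prefix[9] - prefix[6] = 46 - 26 = 20


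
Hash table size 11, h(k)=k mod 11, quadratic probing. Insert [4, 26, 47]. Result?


Insertions: 4->slot 4; 26->slot 5; 47->slot 3
Table: [None, None, None, 47, 4, 26, None, None, None, None, None]


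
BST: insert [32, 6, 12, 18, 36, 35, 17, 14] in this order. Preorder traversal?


Root = 32; build tree by BST insertion.
Preorder traversal: [32, 6, 12, 18, 17, 14, 36, 35]


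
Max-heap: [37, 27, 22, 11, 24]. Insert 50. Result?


Append 50: [37, 27, 22, 11, 24, 50]
Bubble up: swap idx 5(50) with idx 2(22); swap idx 2(50) with idx 0(37)
Result: [50, 27, 37, 11, 24, 22]


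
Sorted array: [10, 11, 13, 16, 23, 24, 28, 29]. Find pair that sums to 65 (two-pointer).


Two pointers: lo=0, hi=7
No pair sums to 65


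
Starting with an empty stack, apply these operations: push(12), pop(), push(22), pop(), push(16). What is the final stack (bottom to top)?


push(12) -> [12]
pop() returns 12 -> []
push(22) -> [22]
pop() returns 22 -> []
push(16) -> [16]
Final stack (bottom to top): [16]


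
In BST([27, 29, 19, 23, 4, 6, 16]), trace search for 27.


BST root = 27
Search for 27: compare at each node
Path: [27]


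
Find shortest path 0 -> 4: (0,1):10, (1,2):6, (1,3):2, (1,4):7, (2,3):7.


Dijkstra from 0:
Distances: {0: 0, 1: 10, 2: 16, 3: 12, 4: 17}
Shortest distance to 4 = 17, path = [0, 1, 4]


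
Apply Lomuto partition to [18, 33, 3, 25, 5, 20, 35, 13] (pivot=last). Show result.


Elements <= 13 go left of pivot.
Result: [3, 5, 13, 25, 33, 20, 35, 18], pivot at index 2


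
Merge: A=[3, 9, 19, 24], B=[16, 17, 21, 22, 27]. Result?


Compare heads, take smaller each step.
Merged: [3, 9, 16, 17, 19, 21, 22, 24, 27]


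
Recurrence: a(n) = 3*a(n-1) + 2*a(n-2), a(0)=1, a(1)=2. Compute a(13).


Build bottom-up:
...a(11)=726628, a(12)=2587924, a(13)=3*2587924+2*726628=9217028


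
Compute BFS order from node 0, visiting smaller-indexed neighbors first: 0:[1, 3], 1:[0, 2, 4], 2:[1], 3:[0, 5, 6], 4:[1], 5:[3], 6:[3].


BFS queue: start with [0]
Visit order: [0, 1, 3, 2, 4, 5, 6]


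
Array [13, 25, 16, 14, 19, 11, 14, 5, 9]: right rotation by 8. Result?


Right rotate by 8: [25, 16, 14, 19, 11, 14, 5, 9, 13]


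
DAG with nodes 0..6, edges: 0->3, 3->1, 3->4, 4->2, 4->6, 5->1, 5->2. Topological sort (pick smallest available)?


Kahn's algorithm, process smallest node first
Order: [0, 3, 4, 5, 1, 2, 6]


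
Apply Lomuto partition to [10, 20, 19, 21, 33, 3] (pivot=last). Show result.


Elements <= 3 go left of pivot.
Result: [3, 20, 19, 21, 33, 10], pivot at index 0


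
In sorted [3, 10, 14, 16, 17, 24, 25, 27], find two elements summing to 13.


Two pointers: lo=0, hi=7
Found pair: (3, 10) summing to 13


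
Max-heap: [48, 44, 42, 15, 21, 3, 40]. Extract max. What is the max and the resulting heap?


Max = 48
Replace root with last, heapify down
Resulting heap: [44, 40, 42, 15, 21, 3]


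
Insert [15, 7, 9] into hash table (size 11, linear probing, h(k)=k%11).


Insertions: 15->slot 4; 7->slot 7; 9->slot 9
Table: [None, None, None, None, 15, None, None, 7, None, 9, None]


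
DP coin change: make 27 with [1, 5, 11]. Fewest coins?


dp[0]=0; dp[i]=1+min(dp[i-c] for c in coins)
...dp[22]=2, dp[23]=3, dp[24]=4, dp[25]=5, dp[26]=4, dp[27]=3
Minimum coins for 27 = 3


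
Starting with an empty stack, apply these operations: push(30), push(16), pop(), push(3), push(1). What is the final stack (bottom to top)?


push(30) -> [30]
push(16) -> [30, 16]
pop() returns 16 -> [30]
push(3) -> [30, 3]
push(1) -> [30, 3, 1]
Final stack (bottom to top): [30, 3, 1]


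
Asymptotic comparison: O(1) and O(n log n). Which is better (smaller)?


constant grows slower than linearithmic
O(1) is asymptotically smaller; O(n log n) grows faster


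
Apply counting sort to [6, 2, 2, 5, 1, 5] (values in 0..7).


Count array: [0, 1, 2, 0, 0, 2, 1, 0]
Reconstruct: [1, 2, 2, 5, 5, 6]


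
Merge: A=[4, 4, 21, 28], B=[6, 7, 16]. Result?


Compare heads, take smaller each step.
Merged: [4, 4, 6, 7, 16, 21, 28]


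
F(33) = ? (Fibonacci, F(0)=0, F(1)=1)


F(n)=F(n-1)+F(n-2)
...F(31)=1346269, F(32)=2178309, F(33)=3524578


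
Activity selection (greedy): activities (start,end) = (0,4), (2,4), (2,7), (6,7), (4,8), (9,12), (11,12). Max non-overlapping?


Greedy: pick earliest-ending, then skip overlaps.
Selected (3 activities): [(0, 4), (6, 7), (9, 12)]


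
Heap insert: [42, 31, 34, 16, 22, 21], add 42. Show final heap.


Append 42: [42, 31, 34, 16, 22, 21, 42]
Bubble up: swap idx 6(42) with idx 2(34)
Result: [42, 31, 42, 16, 22, 21, 34]


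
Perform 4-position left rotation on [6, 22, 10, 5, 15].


Left rotate by 4: [15, 6, 22, 10, 5]


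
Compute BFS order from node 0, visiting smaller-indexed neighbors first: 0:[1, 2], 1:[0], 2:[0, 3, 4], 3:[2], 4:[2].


BFS queue: start with [0]
Visit order: [0, 1, 2, 3, 4]


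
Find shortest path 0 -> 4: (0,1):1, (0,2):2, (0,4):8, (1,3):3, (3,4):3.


Dijkstra from 0:
Distances: {0: 0, 1: 1, 2: 2, 3: 4, 4: 7}
Shortest distance to 4 = 7, path = [0, 1, 3, 4]


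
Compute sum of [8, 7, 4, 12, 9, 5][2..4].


Prefix sums: [0, 8, 15, 19, 31, 40, 45]
Sum[2..4] = prefix[5] - prefix[2] = 40 - 15 = 25


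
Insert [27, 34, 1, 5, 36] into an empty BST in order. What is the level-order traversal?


Root = 27; build tree by BST insertion.
Level-Order traversal: [27, 1, 34, 5, 36]


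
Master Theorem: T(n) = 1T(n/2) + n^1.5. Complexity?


a=1, b=2, c=1.5. log_2(1)=0 < c=1.5. Case 3: O(n^c) = O(n^1.500)
Complexity: O(n^1.500)


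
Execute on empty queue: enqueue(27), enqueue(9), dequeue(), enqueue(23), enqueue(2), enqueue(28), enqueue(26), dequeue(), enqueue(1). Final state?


enqueue(27) -> [27]
enqueue(9) -> [27, 9]
dequeue() returns 27 -> [9]
enqueue(23) -> [9, 23]
enqueue(2) -> [9, 23, 2]
enqueue(28) -> [9, 23, 2, 28]
enqueue(26) -> [9, 23, 2, 28, 26]
dequeue() returns 9 -> [23, 2, 28, 26]
enqueue(1) -> [23, 2, 28, 26, 1]
Final queue (front to back): [23, 2, 28, 26, 1]


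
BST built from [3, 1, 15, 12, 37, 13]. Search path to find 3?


BST root = 3
Search for 3: compare at each node
Path: [3]


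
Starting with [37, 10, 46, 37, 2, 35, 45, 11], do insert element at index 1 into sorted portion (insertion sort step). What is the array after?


After one pass: [10, 37, 46, 37, 2, 35, 45, 11]


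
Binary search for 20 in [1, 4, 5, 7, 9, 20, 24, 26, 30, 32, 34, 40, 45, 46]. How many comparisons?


Search for 20:
[0,13] mid=6 arr[6]=24
[0,5] mid=2 arr[2]=5
[3,5] mid=4 arr[4]=9
[5,5] mid=5 arr[5]=20
Total: 4 comparisons


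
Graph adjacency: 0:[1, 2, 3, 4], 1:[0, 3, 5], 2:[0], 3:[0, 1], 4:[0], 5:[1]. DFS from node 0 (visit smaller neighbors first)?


DFS stack-based: start with [0]
Visit order: [0, 1, 3, 5, 2, 4]


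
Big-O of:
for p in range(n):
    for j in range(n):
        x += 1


Per nesting level: O(n) * O(n) = O(n^2)
Complexity: O(n^2)


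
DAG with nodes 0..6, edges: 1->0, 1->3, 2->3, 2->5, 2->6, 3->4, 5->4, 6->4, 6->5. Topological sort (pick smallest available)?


Kahn's algorithm, process smallest node first
Order: [1, 0, 2, 3, 6, 5, 4]


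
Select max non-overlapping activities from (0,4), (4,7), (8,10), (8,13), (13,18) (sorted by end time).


Greedy: pick earliest-ending, then skip overlaps.
Selected (4 activities): [(0, 4), (4, 7), (8, 10), (13, 18)]


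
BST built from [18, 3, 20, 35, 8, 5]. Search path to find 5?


BST root = 18
Search for 5: compare at each node
Path: [18, 3, 8, 5]


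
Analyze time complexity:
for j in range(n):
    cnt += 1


Per nesting level: O(n) = O(n)
Complexity: O(n)


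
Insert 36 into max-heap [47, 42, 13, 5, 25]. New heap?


Append 36: [47, 42, 13, 5, 25, 36]
Bubble up: swap idx 5(36) with idx 2(13)
Result: [47, 42, 36, 5, 25, 13]


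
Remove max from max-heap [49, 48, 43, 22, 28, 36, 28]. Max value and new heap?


Max = 49
Replace root with last, heapify down
Resulting heap: [48, 28, 43, 22, 28, 36]


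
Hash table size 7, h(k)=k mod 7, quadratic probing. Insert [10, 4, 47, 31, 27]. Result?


Insertions: 10->slot 3; 4->slot 4; 47->slot 5; 31->slot 0; 27->slot 6
Table: [31, None, None, 10, 4, 47, 27]


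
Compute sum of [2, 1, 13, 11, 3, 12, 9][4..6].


Prefix sums: [0, 2, 3, 16, 27, 30, 42, 51]
Sum[4..6] = prefix[7] - prefix[4] = 51 - 27 = 24


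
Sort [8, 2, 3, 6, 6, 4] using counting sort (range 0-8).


Count array: [0, 0, 1, 1, 1, 0, 2, 0, 1]
Reconstruct: [2, 3, 4, 6, 6, 8]


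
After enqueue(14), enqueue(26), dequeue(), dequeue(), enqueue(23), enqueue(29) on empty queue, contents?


enqueue(14) -> [14]
enqueue(26) -> [14, 26]
dequeue() returns 14 -> [26]
dequeue() returns 26 -> []
enqueue(23) -> [23]
enqueue(29) -> [23, 29]
Final queue (front to back): [23, 29]


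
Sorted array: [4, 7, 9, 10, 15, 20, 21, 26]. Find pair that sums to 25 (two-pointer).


Two pointers: lo=0, hi=7
Found pair: (4, 21) summing to 25


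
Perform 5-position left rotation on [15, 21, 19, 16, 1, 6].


Left rotate by 5: [6, 15, 21, 19, 16, 1]


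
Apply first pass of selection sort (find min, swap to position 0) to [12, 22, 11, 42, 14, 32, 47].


After one pass: [11, 22, 12, 42, 14, 32, 47]


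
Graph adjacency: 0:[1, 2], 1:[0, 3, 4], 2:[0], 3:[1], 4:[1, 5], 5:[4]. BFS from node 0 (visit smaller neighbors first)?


BFS queue: start with [0]
Visit order: [0, 1, 2, 3, 4, 5]


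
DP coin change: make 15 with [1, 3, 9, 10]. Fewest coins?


dp[0]=0; dp[i]=1+min(dp[i-c] for c in coins)
...dp[10]=1, dp[11]=2, dp[12]=2, dp[13]=2, dp[14]=3, dp[15]=3
Minimum coins for 15 = 3


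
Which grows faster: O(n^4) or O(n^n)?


quartic grows slower than n^n
O(n^4) is asymptotically smaller; O(n^n) grows faster


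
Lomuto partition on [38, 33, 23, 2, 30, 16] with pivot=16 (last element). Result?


Elements <= 16 go left of pivot.
Result: [2, 16, 23, 38, 30, 33], pivot at index 1


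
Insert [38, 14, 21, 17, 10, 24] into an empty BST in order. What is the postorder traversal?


Root = 38; build tree by BST insertion.
Postorder traversal: [10, 17, 24, 21, 14, 38]


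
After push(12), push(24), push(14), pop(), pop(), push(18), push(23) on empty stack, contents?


push(12) -> [12]
push(24) -> [12, 24]
push(14) -> [12, 24, 14]
pop() returns 14 -> [12, 24]
pop() returns 24 -> [12]
push(18) -> [12, 18]
push(23) -> [12, 18, 23]
Final stack (bottom to top): [12, 18, 23]


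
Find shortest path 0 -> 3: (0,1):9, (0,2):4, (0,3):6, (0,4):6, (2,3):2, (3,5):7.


Dijkstra from 0:
Distances: {0: 0, 1: 9, 2: 4, 3: 6, 4: 6, 5: 13}
Shortest distance to 3 = 6, path = [0, 3]


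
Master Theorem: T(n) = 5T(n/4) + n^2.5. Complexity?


a=5, b=4, c=2.5. log_4(5)=1.161 < c=2.5. Case 3: O(n^c) = O(n^2.500)
Complexity: O(n^2.500)


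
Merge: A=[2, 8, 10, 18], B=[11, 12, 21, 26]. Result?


Compare heads, take smaller each step.
Merged: [2, 8, 10, 11, 12, 18, 21, 26]


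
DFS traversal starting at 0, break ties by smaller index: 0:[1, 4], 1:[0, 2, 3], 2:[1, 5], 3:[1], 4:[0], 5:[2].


DFS stack-based: start with [0]
Visit order: [0, 1, 2, 5, 3, 4]


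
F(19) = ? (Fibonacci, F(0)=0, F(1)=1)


F(n)=F(n-1)+F(n-2)
...F(17)=1597, F(18)=2584, F(19)=4181


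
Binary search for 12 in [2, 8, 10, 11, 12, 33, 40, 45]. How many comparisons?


Search for 12:
[0,7] mid=3 arr[3]=11
[4,7] mid=5 arr[5]=33
[4,4] mid=4 arr[4]=12
Total: 3 comparisons


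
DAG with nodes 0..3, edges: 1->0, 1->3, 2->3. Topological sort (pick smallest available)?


Kahn's algorithm, process smallest node first
Order: [1, 0, 2, 3]


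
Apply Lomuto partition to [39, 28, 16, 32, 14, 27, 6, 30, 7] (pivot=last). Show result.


Elements <= 7 go left of pivot.
Result: [6, 7, 16, 32, 14, 27, 39, 30, 28], pivot at index 1


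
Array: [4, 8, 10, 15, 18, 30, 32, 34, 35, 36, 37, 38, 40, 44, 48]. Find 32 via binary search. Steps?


Search for 32:
[0,14] mid=7 arr[7]=34
[0,6] mid=3 arr[3]=15
[4,6] mid=5 arr[5]=30
[6,6] mid=6 arr[6]=32
Total: 4 comparisons


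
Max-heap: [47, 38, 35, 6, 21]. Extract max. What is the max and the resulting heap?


Max = 47
Replace root with last, heapify down
Resulting heap: [38, 21, 35, 6]


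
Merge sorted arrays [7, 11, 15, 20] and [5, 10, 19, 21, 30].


Compare heads, take smaller each step.
Merged: [5, 7, 10, 11, 15, 19, 20, 21, 30]


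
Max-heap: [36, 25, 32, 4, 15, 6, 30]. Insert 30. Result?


Append 30: [36, 25, 32, 4, 15, 6, 30, 30]
Bubble up: swap idx 7(30) with idx 3(4); swap idx 3(30) with idx 1(25)
Result: [36, 30, 32, 25, 15, 6, 30, 4]


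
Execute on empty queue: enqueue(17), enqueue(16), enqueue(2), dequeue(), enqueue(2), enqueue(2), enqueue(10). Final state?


enqueue(17) -> [17]
enqueue(16) -> [17, 16]
enqueue(2) -> [17, 16, 2]
dequeue() returns 17 -> [16, 2]
enqueue(2) -> [16, 2, 2]
enqueue(2) -> [16, 2, 2, 2]
enqueue(10) -> [16, 2, 2, 2, 10]
Final queue (front to back): [16, 2, 2, 2, 10]


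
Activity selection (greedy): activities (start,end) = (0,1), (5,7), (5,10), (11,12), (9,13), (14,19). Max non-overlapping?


Greedy: pick earliest-ending, then skip overlaps.
Selected (4 activities): [(0, 1), (5, 7), (11, 12), (14, 19)]


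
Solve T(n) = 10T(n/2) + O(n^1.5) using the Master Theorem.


a=10, b=2, c=1.5. log_2(10)=3.322 > c=1.5. Case 1: O(n^log_b(a)) = O(n^3.322)
Complexity: O(n^3.322)


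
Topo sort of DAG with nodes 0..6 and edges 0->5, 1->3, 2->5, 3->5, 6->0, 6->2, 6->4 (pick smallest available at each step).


Kahn's algorithm, process smallest node first
Order: [1, 3, 6, 0, 2, 4, 5]


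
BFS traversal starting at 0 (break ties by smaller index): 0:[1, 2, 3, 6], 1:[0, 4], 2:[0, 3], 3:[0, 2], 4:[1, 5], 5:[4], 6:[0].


BFS queue: start with [0]
Visit order: [0, 1, 2, 3, 6, 4, 5]


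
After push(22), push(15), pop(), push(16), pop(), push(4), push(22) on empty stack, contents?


push(22) -> [22]
push(15) -> [22, 15]
pop() returns 15 -> [22]
push(16) -> [22, 16]
pop() returns 16 -> [22]
push(4) -> [22, 4]
push(22) -> [22, 4, 22]
Final stack (bottom to top): [22, 4, 22]


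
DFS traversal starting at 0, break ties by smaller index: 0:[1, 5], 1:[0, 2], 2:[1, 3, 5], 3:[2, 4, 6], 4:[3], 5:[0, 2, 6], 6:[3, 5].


DFS stack-based: start with [0]
Visit order: [0, 1, 2, 3, 4, 6, 5]


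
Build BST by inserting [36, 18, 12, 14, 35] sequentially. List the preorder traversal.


Root = 36; build tree by BST insertion.
Preorder traversal: [36, 18, 12, 14, 35]


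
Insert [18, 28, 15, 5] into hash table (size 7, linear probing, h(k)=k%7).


Insertions: 18->slot 4; 28->slot 0; 15->slot 1; 5->slot 5
Table: [28, 15, None, None, 18, 5, None]


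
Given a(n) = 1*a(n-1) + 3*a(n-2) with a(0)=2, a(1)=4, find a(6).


Build bottom-up:
...a(4)=52, a(5)=118, a(6)=1*118+3*52=274


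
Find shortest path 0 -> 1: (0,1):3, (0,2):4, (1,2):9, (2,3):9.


Dijkstra from 0:
Distances: {0: 0, 1: 3, 2: 4, 3: 13}
Shortest distance to 1 = 3, path = [0, 1]


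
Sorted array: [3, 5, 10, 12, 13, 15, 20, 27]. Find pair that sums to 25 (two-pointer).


Two pointers: lo=0, hi=7
Found pair: (5, 20) summing to 25


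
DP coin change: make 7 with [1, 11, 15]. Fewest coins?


dp[0]=0; dp[i]=1+min(dp[i-c] for c in coins)
...dp[2]=2, dp[3]=3, dp[4]=4, dp[5]=5, dp[6]=6, dp[7]=7
Minimum coins for 7 = 7


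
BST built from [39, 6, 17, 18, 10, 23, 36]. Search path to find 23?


BST root = 39
Search for 23: compare at each node
Path: [39, 6, 17, 18, 23]


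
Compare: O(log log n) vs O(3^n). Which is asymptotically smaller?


double-logarithmic grows slower than exponential (base 3)
O(log log n) is asymptotically smaller; O(3^n) grows faster


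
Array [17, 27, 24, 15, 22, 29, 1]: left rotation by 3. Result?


Left rotate by 3: [15, 22, 29, 1, 17, 27, 24]


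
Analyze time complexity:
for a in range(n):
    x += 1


Per nesting level: O(n) = O(n)
Complexity: O(n)


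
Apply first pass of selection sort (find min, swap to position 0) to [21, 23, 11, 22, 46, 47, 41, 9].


After one pass: [9, 23, 11, 22, 46, 47, 41, 21]


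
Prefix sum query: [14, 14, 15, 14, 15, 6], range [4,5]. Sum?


Prefix sums: [0, 14, 28, 43, 57, 72, 78]
Sum[4..5] = prefix[6] - prefix[4] = 78 - 57 = 21


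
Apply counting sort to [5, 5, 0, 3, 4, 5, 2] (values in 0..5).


Count array: [1, 0, 1, 1, 1, 3]
Reconstruct: [0, 2, 3, 4, 5, 5, 5]


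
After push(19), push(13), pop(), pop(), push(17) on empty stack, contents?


push(19) -> [19]
push(13) -> [19, 13]
pop() returns 13 -> [19]
pop() returns 19 -> []
push(17) -> [17]
Final stack (bottom to top): [17]


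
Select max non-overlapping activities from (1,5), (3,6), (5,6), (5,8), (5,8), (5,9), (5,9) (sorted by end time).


Greedy: pick earliest-ending, then skip overlaps.
Selected (2 activities): [(1, 5), (5, 6)]


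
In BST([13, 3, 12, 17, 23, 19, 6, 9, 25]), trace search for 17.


BST root = 13
Search for 17: compare at each node
Path: [13, 17]


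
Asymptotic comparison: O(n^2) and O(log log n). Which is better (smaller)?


double-logarithmic grows slower than quadratic
O(log log n) is asymptotically smaller; O(n^2) grows faster


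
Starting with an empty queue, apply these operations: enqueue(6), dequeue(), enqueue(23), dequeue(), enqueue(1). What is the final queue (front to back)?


enqueue(6) -> [6]
dequeue() returns 6 -> []
enqueue(23) -> [23]
dequeue() returns 23 -> []
enqueue(1) -> [1]
Final queue (front to back): [1]


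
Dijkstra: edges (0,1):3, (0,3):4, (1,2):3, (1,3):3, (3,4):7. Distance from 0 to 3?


Dijkstra from 0:
Distances: {0: 0, 1: 3, 2: 6, 3: 4, 4: 11}
Shortest distance to 3 = 4, path = [0, 3]


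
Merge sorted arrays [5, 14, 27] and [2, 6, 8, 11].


Compare heads, take smaller each step.
Merged: [2, 5, 6, 8, 11, 14, 27]


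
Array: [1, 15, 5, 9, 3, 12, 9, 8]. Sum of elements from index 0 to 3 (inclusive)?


Prefix sums: [0, 1, 16, 21, 30, 33, 45, 54, 62]
Sum[0..3] = prefix[4] - prefix[0] = 30 - 0 = 30


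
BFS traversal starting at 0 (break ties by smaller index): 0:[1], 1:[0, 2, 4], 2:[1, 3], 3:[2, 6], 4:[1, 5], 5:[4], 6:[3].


BFS queue: start with [0]
Visit order: [0, 1, 2, 4, 3, 5, 6]


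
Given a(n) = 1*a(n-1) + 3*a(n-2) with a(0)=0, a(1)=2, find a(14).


Build bottom-up:
...a(12)=12320, a(13)=28418, a(14)=1*28418+3*12320=65378


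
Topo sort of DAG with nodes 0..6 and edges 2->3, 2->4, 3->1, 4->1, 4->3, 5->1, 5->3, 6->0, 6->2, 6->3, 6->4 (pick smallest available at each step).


Kahn's algorithm, process smallest node first
Order: [5, 6, 0, 2, 4, 3, 1]


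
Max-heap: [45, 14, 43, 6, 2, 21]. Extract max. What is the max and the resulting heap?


Max = 45
Replace root with last, heapify down
Resulting heap: [43, 14, 21, 6, 2]


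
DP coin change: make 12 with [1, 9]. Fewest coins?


dp[0]=0; dp[i]=1+min(dp[i-c] for c in coins)
...dp[7]=7, dp[8]=8, dp[9]=1, dp[10]=2, dp[11]=3, dp[12]=4
Minimum coins for 12 = 4


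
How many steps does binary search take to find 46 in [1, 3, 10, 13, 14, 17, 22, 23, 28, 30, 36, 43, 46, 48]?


Search for 46:
[0,13] mid=6 arr[6]=22
[7,13] mid=10 arr[10]=36
[11,13] mid=12 arr[12]=46
Total: 3 comparisons


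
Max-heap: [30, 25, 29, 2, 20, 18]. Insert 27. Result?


Append 27: [30, 25, 29, 2, 20, 18, 27]
Bubble up: no swaps needed
Result: [30, 25, 29, 2, 20, 18, 27]


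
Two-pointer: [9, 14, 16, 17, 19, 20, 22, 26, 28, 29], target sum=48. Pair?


Two pointers: lo=0, hi=9
Found pair: (19, 29) summing to 48


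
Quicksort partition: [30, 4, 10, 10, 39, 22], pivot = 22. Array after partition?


Elements <= 22 go left of pivot.
Result: [4, 10, 10, 22, 39, 30], pivot at index 3


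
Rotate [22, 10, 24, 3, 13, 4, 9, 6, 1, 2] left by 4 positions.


Left rotate by 4: [13, 4, 9, 6, 1, 2, 22, 10, 24, 3]


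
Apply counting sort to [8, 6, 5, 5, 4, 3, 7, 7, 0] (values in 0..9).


Count array: [1, 0, 0, 1, 1, 2, 1, 2, 1, 0]
Reconstruct: [0, 3, 4, 5, 5, 6, 7, 7, 8]


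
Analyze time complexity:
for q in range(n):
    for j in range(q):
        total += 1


Per nesting level: O(n) * O(n) [triangular over q] = O(n^2)
Complexity: O(n^2)


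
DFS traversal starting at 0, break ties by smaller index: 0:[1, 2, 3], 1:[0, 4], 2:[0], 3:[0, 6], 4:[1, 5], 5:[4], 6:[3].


DFS stack-based: start with [0]
Visit order: [0, 1, 4, 5, 2, 3, 6]


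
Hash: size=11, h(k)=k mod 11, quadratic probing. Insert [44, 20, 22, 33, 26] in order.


Insertions: 44->slot 0; 20->slot 9; 22->slot 1; 33->slot 4; 26->slot 5
Table: [44, 22, None, None, 33, 26, None, None, None, 20, None]


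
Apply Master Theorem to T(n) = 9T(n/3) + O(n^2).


a=9, b=3, c=2. log_3(9)=2 = c=2. Case 2: O(n^c log n) = O(n^2 log n)
Complexity: O(n^2 log n)


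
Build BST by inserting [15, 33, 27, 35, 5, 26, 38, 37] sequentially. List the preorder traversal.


Root = 15; build tree by BST insertion.
Preorder traversal: [15, 5, 33, 27, 26, 35, 38, 37]


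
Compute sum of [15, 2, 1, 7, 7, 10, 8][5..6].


Prefix sums: [0, 15, 17, 18, 25, 32, 42, 50]
Sum[5..6] = prefix[7] - prefix[5] = 50 - 32 = 18


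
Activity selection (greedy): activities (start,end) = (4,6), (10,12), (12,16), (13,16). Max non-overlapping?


Greedy: pick earliest-ending, then skip overlaps.
Selected (3 activities): [(4, 6), (10, 12), (12, 16)]


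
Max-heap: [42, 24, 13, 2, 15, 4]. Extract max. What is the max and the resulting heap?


Max = 42
Replace root with last, heapify down
Resulting heap: [24, 15, 13, 2, 4]


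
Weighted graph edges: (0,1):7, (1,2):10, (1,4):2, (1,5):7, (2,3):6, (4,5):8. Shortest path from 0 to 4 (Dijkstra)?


Dijkstra from 0:
Distances: {0: 0, 1: 7, 2: 17, 3: 23, 4: 9, 5: 14}
Shortest distance to 4 = 9, path = [0, 1, 4]


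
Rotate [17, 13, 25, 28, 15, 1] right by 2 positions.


Right rotate by 2: [15, 1, 17, 13, 25, 28]


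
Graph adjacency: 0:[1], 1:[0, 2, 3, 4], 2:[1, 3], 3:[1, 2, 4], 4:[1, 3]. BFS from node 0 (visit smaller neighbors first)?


BFS queue: start with [0]
Visit order: [0, 1, 2, 3, 4]


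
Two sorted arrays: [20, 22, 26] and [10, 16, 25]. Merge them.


Compare heads, take smaller each step.
Merged: [10, 16, 20, 22, 25, 26]


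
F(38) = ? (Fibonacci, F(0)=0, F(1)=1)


F(n)=F(n-1)+F(n-2)
...F(36)=14930352, F(37)=24157817, F(38)=39088169


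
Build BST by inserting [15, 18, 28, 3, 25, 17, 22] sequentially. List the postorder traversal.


Root = 15; build tree by BST insertion.
Postorder traversal: [3, 17, 22, 25, 28, 18, 15]


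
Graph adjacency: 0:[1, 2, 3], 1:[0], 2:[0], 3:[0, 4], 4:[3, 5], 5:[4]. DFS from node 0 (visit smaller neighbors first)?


DFS stack-based: start with [0]
Visit order: [0, 1, 2, 3, 4, 5]


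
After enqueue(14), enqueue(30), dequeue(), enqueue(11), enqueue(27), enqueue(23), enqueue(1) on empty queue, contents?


enqueue(14) -> [14]
enqueue(30) -> [14, 30]
dequeue() returns 14 -> [30]
enqueue(11) -> [30, 11]
enqueue(27) -> [30, 11, 27]
enqueue(23) -> [30, 11, 27, 23]
enqueue(1) -> [30, 11, 27, 23, 1]
Final queue (front to back): [30, 11, 27, 23, 1]


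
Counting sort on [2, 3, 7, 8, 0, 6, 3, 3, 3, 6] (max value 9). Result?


Count array: [1, 0, 1, 4, 0, 0, 2, 1, 1, 0]
Reconstruct: [0, 2, 3, 3, 3, 3, 6, 6, 7, 8]


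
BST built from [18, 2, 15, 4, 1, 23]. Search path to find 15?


BST root = 18
Search for 15: compare at each node
Path: [18, 2, 15]


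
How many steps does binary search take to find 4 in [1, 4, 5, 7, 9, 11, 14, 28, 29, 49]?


Search for 4:
[0,9] mid=4 arr[4]=9
[0,3] mid=1 arr[1]=4
Total: 2 comparisons


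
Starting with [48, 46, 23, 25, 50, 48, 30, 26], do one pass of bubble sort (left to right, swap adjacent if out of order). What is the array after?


After one pass: [46, 23, 25, 48, 48, 30, 26, 50]


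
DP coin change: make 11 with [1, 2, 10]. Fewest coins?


dp[0]=0; dp[i]=1+min(dp[i-c] for c in coins)
...dp[6]=3, dp[7]=4, dp[8]=4, dp[9]=5, dp[10]=1, dp[11]=2
Minimum coins for 11 = 2


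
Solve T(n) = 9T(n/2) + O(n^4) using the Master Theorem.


a=9, b=2, c=4. log_2(9)=3.170 < c=4. Case 3: O(n^c) = O(n^4)
Complexity: O(n^4)


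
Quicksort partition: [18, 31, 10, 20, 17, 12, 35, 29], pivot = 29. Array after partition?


Elements <= 29 go left of pivot.
Result: [18, 10, 20, 17, 12, 29, 35, 31], pivot at index 5


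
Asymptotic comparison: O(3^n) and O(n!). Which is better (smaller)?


exponential (base 3) grows slower than factorial
O(3^n) is asymptotically smaller; O(n!) grows faster


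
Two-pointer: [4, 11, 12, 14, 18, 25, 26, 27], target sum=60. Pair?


Two pointers: lo=0, hi=7
No pair sums to 60


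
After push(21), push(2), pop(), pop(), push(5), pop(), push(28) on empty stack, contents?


push(21) -> [21]
push(2) -> [21, 2]
pop() returns 2 -> [21]
pop() returns 21 -> []
push(5) -> [5]
pop() returns 5 -> []
push(28) -> [28]
Final stack (bottom to top): [28]


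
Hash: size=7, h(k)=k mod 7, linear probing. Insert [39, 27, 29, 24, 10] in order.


Insertions: 39->slot 4; 27->slot 6; 29->slot 1; 24->slot 3; 10->slot 5
Table: [None, 29, None, 24, 39, 10, 27]


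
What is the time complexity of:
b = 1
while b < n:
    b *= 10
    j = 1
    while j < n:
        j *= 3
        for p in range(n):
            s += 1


Per nesting level: O(log n) * O(log n) * O(n) = O(n (log n)^2)
Complexity: O(n (log n)^2)


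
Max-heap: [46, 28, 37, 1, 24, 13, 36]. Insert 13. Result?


Append 13: [46, 28, 37, 1, 24, 13, 36, 13]
Bubble up: swap idx 7(13) with idx 3(1)
Result: [46, 28, 37, 13, 24, 13, 36, 1]


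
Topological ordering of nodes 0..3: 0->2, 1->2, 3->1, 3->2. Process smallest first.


Kahn's algorithm, process smallest node first
Order: [0, 3, 1, 2]


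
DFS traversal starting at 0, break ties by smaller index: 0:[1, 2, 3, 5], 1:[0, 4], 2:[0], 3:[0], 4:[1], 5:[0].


DFS stack-based: start with [0]
Visit order: [0, 1, 4, 2, 3, 5]


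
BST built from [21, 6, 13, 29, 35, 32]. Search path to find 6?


BST root = 21
Search for 6: compare at each node
Path: [21, 6]


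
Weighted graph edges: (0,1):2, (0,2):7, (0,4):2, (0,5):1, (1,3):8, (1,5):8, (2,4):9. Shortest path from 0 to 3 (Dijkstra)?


Dijkstra from 0:
Distances: {0: 0, 1: 2, 2: 7, 3: 10, 4: 2, 5: 1}
Shortest distance to 3 = 10, path = [0, 1, 3]


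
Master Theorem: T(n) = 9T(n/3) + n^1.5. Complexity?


a=9, b=3, c=1.5. log_3(9)=2 > c=1.5. Case 1: O(n^log_b(a)) = O(n^2)
Complexity: O(n^2)


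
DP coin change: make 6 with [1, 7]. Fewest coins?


dp[0]=0; dp[i]=1+min(dp[i-c] for c in coins)
...dp[1]=1, dp[2]=2, dp[3]=3, dp[4]=4, dp[5]=5, dp[6]=6
Minimum coins for 6 = 6


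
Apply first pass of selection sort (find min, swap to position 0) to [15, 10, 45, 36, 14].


After one pass: [10, 15, 45, 36, 14]


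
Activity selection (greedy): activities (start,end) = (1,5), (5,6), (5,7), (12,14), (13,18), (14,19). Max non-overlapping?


Greedy: pick earliest-ending, then skip overlaps.
Selected (4 activities): [(1, 5), (5, 6), (12, 14), (14, 19)]


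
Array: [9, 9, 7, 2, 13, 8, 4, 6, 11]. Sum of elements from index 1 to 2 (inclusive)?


Prefix sums: [0, 9, 18, 25, 27, 40, 48, 52, 58, 69]
Sum[1..2] = prefix[3] - prefix[1] = 25 - 9 = 16


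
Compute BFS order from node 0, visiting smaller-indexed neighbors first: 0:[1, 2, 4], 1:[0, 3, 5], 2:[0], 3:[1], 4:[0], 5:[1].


BFS queue: start with [0]
Visit order: [0, 1, 2, 4, 3, 5]


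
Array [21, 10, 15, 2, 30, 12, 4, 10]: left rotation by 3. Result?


Left rotate by 3: [2, 30, 12, 4, 10, 21, 10, 15]


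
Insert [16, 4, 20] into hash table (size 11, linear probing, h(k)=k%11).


Insertions: 16->slot 5; 4->slot 4; 20->slot 9
Table: [None, None, None, None, 4, 16, None, None, None, 20, None]


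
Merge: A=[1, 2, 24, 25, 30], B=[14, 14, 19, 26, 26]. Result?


Compare heads, take smaller each step.
Merged: [1, 2, 14, 14, 19, 24, 25, 26, 26, 30]


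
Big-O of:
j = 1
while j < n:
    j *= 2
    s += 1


Per nesting level: O(log n) = O(log n)
Complexity: O(log n)


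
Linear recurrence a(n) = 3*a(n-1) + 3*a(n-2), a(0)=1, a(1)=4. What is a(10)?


Build bottom-up:
...a(8)=44631, a(9)=169209, a(10)=3*169209+3*44631=641520


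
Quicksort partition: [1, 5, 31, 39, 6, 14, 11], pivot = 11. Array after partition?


Elements <= 11 go left of pivot.
Result: [1, 5, 6, 11, 31, 14, 39], pivot at index 3


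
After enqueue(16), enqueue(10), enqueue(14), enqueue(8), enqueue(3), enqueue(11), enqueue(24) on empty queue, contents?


enqueue(16) -> [16]
enqueue(10) -> [16, 10]
enqueue(14) -> [16, 10, 14]
enqueue(8) -> [16, 10, 14, 8]
enqueue(3) -> [16, 10, 14, 8, 3]
enqueue(11) -> [16, 10, 14, 8, 3, 11]
enqueue(24) -> [16, 10, 14, 8, 3, 11, 24]
Final queue (front to back): [16, 10, 14, 8, 3, 11, 24]


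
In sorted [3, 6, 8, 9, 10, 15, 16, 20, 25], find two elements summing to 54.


Two pointers: lo=0, hi=8
No pair sums to 54


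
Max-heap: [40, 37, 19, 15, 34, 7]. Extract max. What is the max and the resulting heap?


Max = 40
Replace root with last, heapify down
Resulting heap: [37, 34, 19, 15, 7]


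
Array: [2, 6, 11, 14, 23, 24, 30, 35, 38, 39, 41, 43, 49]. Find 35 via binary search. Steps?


Search for 35:
[0,12] mid=6 arr[6]=30
[7,12] mid=9 arr[9]=39
[7,8] mid=7 arr[7]=35
Total: 3 comparisons


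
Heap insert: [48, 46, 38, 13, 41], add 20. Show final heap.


Append 20: [48, 46, 38, 13, 41, 20]
Bubble up: no swaps needed
Result: [48, 46, 38, 13, 41, 20]


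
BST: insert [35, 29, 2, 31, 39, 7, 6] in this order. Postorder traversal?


Root = 35; build tree by BST insertion.
Postorder traversal: [6, 7, 2, 31, 29, 39, 35]


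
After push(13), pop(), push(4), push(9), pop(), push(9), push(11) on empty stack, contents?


push(13) -> [13]
pop() returns 13 -> []
push(4) -> [4]
push(9) -> [4, 9]
pop() returns 9 -> [4]
push(9) -> [4, 9]
push(11) -> [4, 9, 11]
Final stack (bottom to top): [4, 9, 11]


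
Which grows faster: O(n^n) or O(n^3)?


cubic grows slower than n^n
O(n^3) is asymptotically smaller; O(n^n) grows faster


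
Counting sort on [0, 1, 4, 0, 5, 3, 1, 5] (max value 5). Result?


Count array: [2, 2, 0, 1, 1, 2]
Reconstruct: [0, 0, 1, 1, 3, 4, 5, 5]


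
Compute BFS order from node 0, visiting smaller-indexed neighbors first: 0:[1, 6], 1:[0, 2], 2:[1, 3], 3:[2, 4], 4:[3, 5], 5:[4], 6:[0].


BFS queue: start with [0]
Visit order: [0, 1, 6, 2, 3, 4, 5]


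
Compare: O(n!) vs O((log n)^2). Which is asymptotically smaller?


polylogarithmic grows slower than factorial
O((log n)^2) is asymptotically smaller; O(n!) grows faster


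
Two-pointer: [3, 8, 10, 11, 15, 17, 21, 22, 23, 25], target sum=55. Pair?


Two pointers: lo=0, hi=9
No pair sums to 55


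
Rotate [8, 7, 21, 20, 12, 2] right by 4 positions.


Right rotate by 4: [21, 20, 12, 2, 8, 7]


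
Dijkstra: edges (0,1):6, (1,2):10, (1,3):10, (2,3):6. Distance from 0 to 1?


Dijkstra from 0:
Distances: {0: 0, 1: 6, 2: 16, 3: 16}
Shortest distance to 1 = 6, path = [0, 1]


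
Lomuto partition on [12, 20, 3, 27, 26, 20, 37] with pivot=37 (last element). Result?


Elements <= 37 go left of pivot.
Result: [12, 20, 3, 27, 26, 20, 37], pivot at index 6


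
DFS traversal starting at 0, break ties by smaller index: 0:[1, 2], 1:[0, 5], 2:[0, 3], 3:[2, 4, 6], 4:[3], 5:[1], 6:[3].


DFS stack-based: start with [0]
Visit order: [0, 1, 5, 2, 3, 4, 6]


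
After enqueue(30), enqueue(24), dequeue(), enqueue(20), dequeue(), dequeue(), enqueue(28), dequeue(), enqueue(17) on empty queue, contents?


enqueue(30) -> [30]
enqueue(24) -> [30, 24]
dequeue() returns 30 -> [24]
enqueue(20) -> [24, 20]
dequeue() returns 24 -> [20]
dequeue() returns 20 -> []
enqueue(28) -> [28]
dequeue() returns 28 -> []
enqueue(17) -> [17]
Final queue (front to back): [17]


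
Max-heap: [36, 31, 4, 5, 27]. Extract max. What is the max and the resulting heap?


Max = 36
Replace root with last, heapify down
Resulting heap: [31, 27, 4, 5]


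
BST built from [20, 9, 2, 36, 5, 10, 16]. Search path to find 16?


BST root = 20
Search for 16: compare at each node
Path: [20, 9, 10, 16]


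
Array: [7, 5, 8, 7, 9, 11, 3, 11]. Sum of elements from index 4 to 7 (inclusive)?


Prefix sums: [0, 7, 12, 20, 27, 36, 47, 50, 61]
Sum[4..7] = prefix[8] - prefix[4] = 61 - 27 = 34


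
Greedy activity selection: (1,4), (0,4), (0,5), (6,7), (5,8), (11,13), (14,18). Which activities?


Greedy: pick earliest-ending, then skip overlaps.
Selected (4 activities): [(1, 4), (6, 7), (11, 13), (14, 18)]


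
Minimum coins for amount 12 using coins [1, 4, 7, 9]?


dp[0]=0; dp[i]=1+min(dp[i-c] for c in coins)
...dp[7]=1, dp[8]=2, dp[9]=1, dp[10]=2, dp[11]=2, dp[12]=3
Minimum coins for 12 = 3


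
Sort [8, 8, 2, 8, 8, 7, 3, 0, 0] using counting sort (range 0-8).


Count array: [2, 0, 1, 1, 0, 0, 0, 1, 4]
Reconstruct: [0, 0, 2, 3, 7, 8, 8, 8, 8]


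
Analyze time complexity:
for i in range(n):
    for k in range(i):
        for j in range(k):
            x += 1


Per nesting level: O(n) * O(n) [triangular over i] * O(n) [triangular over k] = O(n^3)
Complexity: O(n^3)


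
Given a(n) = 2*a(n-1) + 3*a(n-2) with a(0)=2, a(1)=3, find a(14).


Build bottom-up:
...a(12)=664302, a(13)=1992903, a(14)=2*1992903+3*664302=5978712


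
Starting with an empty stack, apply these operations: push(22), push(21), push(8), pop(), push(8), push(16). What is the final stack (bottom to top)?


push(22) -> [22]
push(21) -> [22, 21]
push(8) -> [22, 21, 8]
pop() returns 8 -> [22, 21]
push(8) -> [22, 21, 8]
push(16) -> [22, 21, 8, 16]
Final stack (bottom to top): [22, 21, 8, 16]


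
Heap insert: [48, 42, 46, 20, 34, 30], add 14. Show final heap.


Append 14: [48, 42, 46, 20, 34, 30, 14]
Bubble up: no swaps needed
Result: [48, 42, 46, 20, 34, 30, 14]


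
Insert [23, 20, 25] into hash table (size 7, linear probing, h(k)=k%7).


Insertions: 23->slot 2; 20->slot 6; 25->slot 4
Table: [None, None, 23, None, 25, None, 20]


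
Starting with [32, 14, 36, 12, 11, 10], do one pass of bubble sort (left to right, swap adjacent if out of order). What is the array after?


After one pass: [14, 32, 12, 11, 10, 36]


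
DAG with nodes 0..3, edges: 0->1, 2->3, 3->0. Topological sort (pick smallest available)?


Kahn's algorithm, process smallest node first
Order: [2, 3, 0, 1]


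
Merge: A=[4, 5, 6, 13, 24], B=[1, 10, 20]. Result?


Compare heads, take smaller each step.
Merged: [1, 4, 5, 6, 10, 13, 20, 24]


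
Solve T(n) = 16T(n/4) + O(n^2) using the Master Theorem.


a=16, b=4, c=2. log_4(16)=2 = c=2. Case 2: O(n^c log n) = O(n^2 log n)
Complexity: O(n^2 log n)


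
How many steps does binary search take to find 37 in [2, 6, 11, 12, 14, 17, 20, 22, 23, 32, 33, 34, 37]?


Search for 37:
[0,12] mid=6 arr[6]=20
[7,12] mid=9 arr[9]=32
[10,12] mid=11 arr[11]=34
[12,12] mid=12 arr[12]=37
Total: 4 comparisons


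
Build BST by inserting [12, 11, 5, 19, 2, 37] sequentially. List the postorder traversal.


Root = 12; build tree by BST insertion.
Postorder traversal: [2, 5, 11, 37, 19, 12]


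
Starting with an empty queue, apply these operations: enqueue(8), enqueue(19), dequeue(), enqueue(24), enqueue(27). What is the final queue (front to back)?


enqueue(8) -> [8]
enqueue(19) -> [8, 19]
dequeue() returns 8 -> [19]
enqueue(24) -> [19, 24]
enqueue(27) -> [19, 24, 27]
Final queue (front to back): [19, 24, 27]


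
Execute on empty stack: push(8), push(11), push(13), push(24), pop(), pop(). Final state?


push(8) -> [8]
push(11) -> [8, 11]
push(13) -> [8, 11, 13]
push(24) -> [8, 11, 13, 24]
pop() returns 24 -> [8, 11, 13]
pop() returns 13 -> [8, 11]
Final stack (bottom to top): [8, 11]


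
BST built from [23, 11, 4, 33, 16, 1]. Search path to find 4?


BST root = 23
Search for 4: compare at each node
Path: [23, 11, 4]


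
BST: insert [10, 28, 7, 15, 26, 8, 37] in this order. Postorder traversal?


Root = 10; build tree by BST insertion.
Postorder traversal: [8, 7, 26, 15, 37, 28, 10]


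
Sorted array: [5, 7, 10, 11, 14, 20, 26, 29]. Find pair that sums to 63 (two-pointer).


Two pointers: lo=0, hi=7
No pair sums to 63


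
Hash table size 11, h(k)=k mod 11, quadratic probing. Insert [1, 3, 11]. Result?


Insertions: 1->slot 1; 3->slot 3; 11->slot 0
Table: [11, 1, None, 3, None, None, None, None, None, None, None]


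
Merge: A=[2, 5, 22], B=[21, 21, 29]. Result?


Compare heads, take smaller each step.
Merged: [2, 5, 21, 21, 22, 29]


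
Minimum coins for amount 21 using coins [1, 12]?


dp[0]=0; dp[i]=1+min(dp[i-c] for c in coins)
...dp[16]=5, dp[17]=6, dp[18]=7, dp[19]=8, dp[20]=9, dp[21]=10
Minimum coins for 21 = 10


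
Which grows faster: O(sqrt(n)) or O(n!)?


sublinear grows slower than factorial
O(sqrt(n)) is asymptotically smaller; O(n!) grows faster
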